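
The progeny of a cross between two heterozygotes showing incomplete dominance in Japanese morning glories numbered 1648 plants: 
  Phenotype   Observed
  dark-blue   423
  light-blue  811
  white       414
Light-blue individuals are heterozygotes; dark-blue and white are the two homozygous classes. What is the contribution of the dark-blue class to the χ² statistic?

0.294

With incomplete dominance, a heterozygote × heterozygote cross gives a 1:2:1 phenotypic ratio.
The 1:2:1 ratio has 4 parts, so with N = 1648 the expected counts are:
  dark-blue: 1648 × 1/4 = 412
  light-blue: 1648 × 2/4 = 824
  white: 1648 × 1/4 = 412
Contribution of dark-blue: (423 − 412)² / 412 = 0.2937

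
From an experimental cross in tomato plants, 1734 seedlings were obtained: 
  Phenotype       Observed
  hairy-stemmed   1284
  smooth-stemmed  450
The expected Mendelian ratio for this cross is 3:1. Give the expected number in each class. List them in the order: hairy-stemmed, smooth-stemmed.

1300.5, 433.5

The 3:1 ratio has 4 parts, so with N = 1734 the expected counts are:
  hairy-stemmed: 1734 × 3/4 = 1300.5
  smooth-stemmed: 1734 × 1/4 = 433.5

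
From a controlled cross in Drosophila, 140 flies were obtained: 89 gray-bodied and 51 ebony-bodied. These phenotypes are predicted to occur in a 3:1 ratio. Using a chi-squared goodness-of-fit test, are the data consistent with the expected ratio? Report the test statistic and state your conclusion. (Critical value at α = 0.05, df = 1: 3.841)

9.752; not consistent

Under the 3:1 hypothesis (Σ ratio = 4, N = 140):
  gray-bodied: 140 × 3/4 = 105
  ebony-bodied: 140 × 1/4 = 35
χ² = Σ (O − E)² / E
  gray-bodied: (89 − 105)² / 105 = 2.4381
  ebony-bodied: (51 − 35)² / 35 = 7.3143
χ² = 2.4381 + 7.3143 = 9.7524 ≈ 9.752
Degrees of freedom = 2 − 1 = 1; critical value at α = 0.05 is 3.841.
Since 9.752 > 3.841, we reject the null hypothesis — the data do not fit the 3:1 ratio.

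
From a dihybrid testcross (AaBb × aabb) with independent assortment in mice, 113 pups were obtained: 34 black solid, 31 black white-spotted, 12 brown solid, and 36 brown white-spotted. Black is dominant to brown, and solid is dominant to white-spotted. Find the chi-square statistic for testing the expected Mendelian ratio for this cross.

A dihybrid testcross with independent assortment gives a 1:1:1:1 ratio.
Expected counts for N = 113 under a 1:1:1:1 ratio (total parts = 4):
  black solid: 113 × 1/4 = 28.25
  black white-spotted: 113 × 1/4 = 28.25
  brown solid: 113 × 1/4 = 28.25
  brown white-spotted: 113 × 1/4 = 28.25
χ² = Σ (O − E)² / E
  black solid: (34 − 28.25)² / 28.25 = 1.1704
  black white-spotted: (31 − 28.25)² / 28.25 = 0.2677
  brown solid: (12 − 28.25)² / 28.25 = 9.3473
  brown white-spotted: (36 − 28.25)² / 28.25 = 2.1261
χ² = 1.1704 + 0.2677 + 9.3473 + 2.1261 = 12.9115 ≈ 12.912

12.912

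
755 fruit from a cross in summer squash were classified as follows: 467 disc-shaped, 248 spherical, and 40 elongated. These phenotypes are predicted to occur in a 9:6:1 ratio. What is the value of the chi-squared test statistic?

Under the 9:6:1 hypothesis (Σ ratio = 16, N = 755):
  disc-shaped: 755 × 9/16 = 424.6875
  spherical: 755 × 6/16 = 283.125
  elongated: 755 × 1/16 = 47.1875
χ² = Σ (O − E)² / E
  disc-shaped: (467 − 424.6875)² / 424.6875 = 4.2157
  spherical: (248 − 283.125)² / 283.125 = 4.3577
  elongated: (40 − 47.1875)² / 47.1875 = 1.0948
χ² = 4.2157 + 4.3577 + 1.0948 = 9.6682 ≈ 9.668

9.668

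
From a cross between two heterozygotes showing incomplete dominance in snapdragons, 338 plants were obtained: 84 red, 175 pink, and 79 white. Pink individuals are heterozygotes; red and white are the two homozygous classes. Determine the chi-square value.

0.574

With incomplete dominance, a heterozygote × heterozygote cross gives a 1:2:1 phenotypic ratio.
Under the 1:2:1 hypothesis (Σ ratio = 4, N = 338):
  red: 338 × 1/4 = 84.5
  pink: 338 × 2/4 = 169
  white: 338 × 1/4 = 84.5
χ² = Σ (O − E)² / E
  red: (84 − 84.5)² / 84.5 = 0.0030
  pink: (175 − 169)² / 169 = 0.2130
  white: (79 − 84.5)² / 84.5 = 0.3580
χ² = 0.0030 + 0.2130 + 0.3580 = 0.574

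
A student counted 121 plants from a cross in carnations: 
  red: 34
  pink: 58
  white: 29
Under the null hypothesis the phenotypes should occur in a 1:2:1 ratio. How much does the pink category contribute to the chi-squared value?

0.103

Expected counts for N = 121 under a 1:2:1 ratio (total parts = 4):
  red: 121 × 1/4 = 30.25
  pink: 121 × 2/4 = 60.5
  white: 121 × 1/4 = 30.25
Contribution of pink: (58 − 60.5)² / 60.5 = 0.1033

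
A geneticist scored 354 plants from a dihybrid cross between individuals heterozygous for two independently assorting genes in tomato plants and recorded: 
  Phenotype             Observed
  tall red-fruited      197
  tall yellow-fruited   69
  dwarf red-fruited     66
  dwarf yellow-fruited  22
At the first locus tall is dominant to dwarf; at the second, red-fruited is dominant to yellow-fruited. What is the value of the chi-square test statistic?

0.129

A dihybrid F₂ with independent assortment and complete dominance at both loci gives a 9:3:3:1 phenotypic ratio.
Total ratio parts = 16. Expected numbers out of 354:
  tall red-fruited: 354 × 9/16 = 199.125
  tall yellow-fruited: 354 × 3/16 = 66.375
  dwarf red-fruited: 354 × 3/16 = 66.375
  dwarf yellow-fruited: 354 × 1/16 = 22.125
χ² = Σ (O − E)² / E
  tall red-fruited: (197 − 199.125)² / 199.125 = 0.0227
  tall yellow-fruited: (69 − 66.375)² / 66.375 = 0.1038
  dwarf red-fruited: (66 − 66.375)² / 66.375 = 0.0021
  dwarf yellow-fruited: (22 − 22.125)² / 22.125 = 0.0007
χ² = 0.0227 + 0.1038 + 0.0021 + 0.0007 = 0.1293 ≈ 0.129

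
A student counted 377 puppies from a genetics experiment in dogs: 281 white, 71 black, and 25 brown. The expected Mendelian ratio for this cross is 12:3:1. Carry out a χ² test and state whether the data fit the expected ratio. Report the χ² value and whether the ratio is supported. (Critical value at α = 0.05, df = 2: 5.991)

0.100; consistent

Total ratio parts = 16. Expected numbers out of 377:
  white: 377 × 12/16 = 282.75
  black: 377 × 3/16 = 70.6875
  brown: 377 × 1/16 = 23.5625
χ² = Σ (O − E)² / E
  white: (281 − 282.75)² / 282.75 = 0.0108
  black: (71 − 70.6875)² / 70.6875 = 0.0014
  brown: (25 − 23.5625)² / 23.5625 = 0.0877
χ² = 0.0108 + 0.0014 + 0.0877 = 0.0999 ≈ 0.100
Degrees of freedom = 3 − 1 = 2; critical value at α = 0.05 is 5.991.
Since 0.100 < 5.991, we fail to reject the null hypothesis — the data are consistent with the 12:3:1 ratio.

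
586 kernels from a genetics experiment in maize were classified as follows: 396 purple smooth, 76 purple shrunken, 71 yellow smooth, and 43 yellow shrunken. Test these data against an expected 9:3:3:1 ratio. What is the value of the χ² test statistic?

38.673

Total ratio parts = 16. Expected numbers out of 586:
  purple smooth: 586 × 9/16 = 329.625
  purple shrunken: 586 × 3/16 = 109.875
  yellow smooth: 586 × 3/16 = 109.875
  yellow shrunken: 586 × 1/16 = 36.625
χ² = Σ (O − E)² / E
  purple smooth: (396 − 329.625)² / 329.625 = 13.3656
  purple shrunken: (76 − 109.875)² / 109.875 = 10.4438
  yellow smooth: (71 − 109.875)² / 109.875 = 13.7544
  yellow shrunken: (43 − 36.625)² / 36.625 = 1.1096
χ² = 13.3656 + 10.4438 + 13.7544 + 1.1096 = 38.6734 ≈ 38.673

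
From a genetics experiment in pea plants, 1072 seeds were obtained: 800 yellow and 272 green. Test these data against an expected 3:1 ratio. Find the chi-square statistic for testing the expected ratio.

Total ratio parts = 4. Expected numbers out of 1072:
  yellow: 1072 × 3/4 = 804
  green: 1072 × 1/4 = 268
χ² = Σ (O − E)² / E
  yellow: (800 − 804)² / 804 = 0.0199
  green: (272 − 268)² / 268 = 0.0597
χ² = 0.0199 + 0.0597 = 0.0796 ≈ 0.080

0.080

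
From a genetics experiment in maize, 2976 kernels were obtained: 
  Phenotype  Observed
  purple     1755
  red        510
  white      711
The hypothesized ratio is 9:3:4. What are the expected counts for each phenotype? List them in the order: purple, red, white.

Under the 9:3:4 hypothesis (Σ ratio = 16, N = 2976):
  purple: 2976 × 9/16 = 1674
  red: 2976 × 3/16 = 558
  white: 2976 × 4/16 = 744

1674, 558, 744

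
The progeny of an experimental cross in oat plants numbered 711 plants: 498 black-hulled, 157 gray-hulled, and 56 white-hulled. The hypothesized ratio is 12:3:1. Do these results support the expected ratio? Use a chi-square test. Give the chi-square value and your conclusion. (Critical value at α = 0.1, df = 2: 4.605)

Total ratio parts = 16. Expected numbers out of 711:
  black-hulled: 711 × 12/16 = 533.25
  gray-hulled: 711 × 3/16 = 133.3125
  white-hulled: 711 × 1/16 = 44.4375
χ² = Σ (O − E)² / E
  black-hulled: (498 − 533.25)² / 533.25 = 2.3302
  gray-hulled: (157 − 133.3125)² / 133.3125 = 4.2089
  white-hulled: (56 − 44.4375)² / 44.4375 = 3.0085
χ² = 2.3302 + 4.2089 + 3.0085 = 9.5476 ≈ 9.548
Degrees of freedom = 3 − 1 = 2; critical value at α = 0.1 is 4.605.
Since 9.548 > 4.605, we reject the null hypothesis — the data do not fit the 12:3:1 ratio.

9.548; not consistent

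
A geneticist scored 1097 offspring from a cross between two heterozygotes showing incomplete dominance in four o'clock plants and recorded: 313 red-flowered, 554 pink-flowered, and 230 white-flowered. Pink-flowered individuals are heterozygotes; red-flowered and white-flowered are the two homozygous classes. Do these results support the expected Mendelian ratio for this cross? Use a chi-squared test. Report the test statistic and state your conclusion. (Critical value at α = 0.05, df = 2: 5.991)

With incomplete dominance, a heterozygote × heterozygote cross gives a 1:2:1 phenotypic ratio.
Under the 1:2:1 hypothesis (Σ ratio = 4, N = 1097):
  red-flowered: 1097 × 1/4 = 274.25
  pink-flowered: 1097 × 2/4 = 548.5
  white-flowered: 1097 × 1/4 = 274.25
χ² = Σ (O − E)² / E
  red-flowered: (313 − 274.25)² / 274.25 = 5.4752
  pink-flowered: (554 − 548.5)² / 548.5 = 0.0552
  white-flowered: (230 − 274.25)² / 274.25 = 7.1397
χ² = 5.4752 + 0.0552 + 7.1397 = 12.6701 ≈ 12.670
Degrees of freedom = 3 − 1 = 2; critical value at α = 0.05 is 5.991.
Since 12.670 > 5.991, we reject the null hypothesis — the data do not fit the 1:2:1 ratio.

12.670; not consistent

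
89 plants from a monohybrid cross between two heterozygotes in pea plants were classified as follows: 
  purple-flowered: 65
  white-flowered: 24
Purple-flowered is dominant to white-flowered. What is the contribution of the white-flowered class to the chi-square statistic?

0.138

For a monohybrid cross between heterozygotes with complete dominance, the expected phenotypic ratio is 3:1.
The 3:1 ratio has 4 parts, so with N = 89 the expected counts are:
  purple-flowered: 89 × 3/4 = 66.75
  white-flowered: 89 × 1/4 = 22.25
Contribution of white-flowered: (24 − 22.25)² / 22.25 = 0.1376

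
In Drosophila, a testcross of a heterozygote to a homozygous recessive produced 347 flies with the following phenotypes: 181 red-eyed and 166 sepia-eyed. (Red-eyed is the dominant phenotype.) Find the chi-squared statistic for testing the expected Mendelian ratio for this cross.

A testcross of a heterozygote (Aa × aa) gives a 1:1 phenotypic ratio.
The 1:1 ratio has 2 parts, so with N = 347 the expected counts are:
  red-eyed: 347 × 1/2 = 173.5
  sepia-eyed: 347 × 1/2 = 173.5
χ² = Σ (O − E)² / E
  red-eyed: (181 − 173.5)² / 173.5 = 0.3242
  sepia-eyed: (166 − 173.5)² / 173.5 = 0.3242
χ² = 0.3242 + 0.3242 = 0.6484 ≈ 0.648

0.648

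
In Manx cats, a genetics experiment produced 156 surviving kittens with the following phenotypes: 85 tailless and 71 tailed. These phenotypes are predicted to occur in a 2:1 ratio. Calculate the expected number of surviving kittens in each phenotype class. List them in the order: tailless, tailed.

104, 52

Expected counts for N = 156 under a 2:1 ratio (total parts = 3):
  tailless: 156 × 2/3 = 104
  tailed: 156 × 1/3 = 52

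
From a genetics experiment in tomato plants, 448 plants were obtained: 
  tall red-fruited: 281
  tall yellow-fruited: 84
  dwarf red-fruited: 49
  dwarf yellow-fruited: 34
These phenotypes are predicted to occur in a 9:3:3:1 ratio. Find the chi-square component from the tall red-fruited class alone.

Total ratio parts = 16. Expected numbers out of 448:
  tall red-fruited: 448 × 9/16 = 252
  tall yellow-fruited: 448 × 3/16 = 84
  dwarf red-fruited: 448 × 3/16 = 84
  dwarf yellow-fruited: 448 × 1/16 = 28
Contribution of tall red-fruited: (281 − 252)² / 252 = 3.3373

3.337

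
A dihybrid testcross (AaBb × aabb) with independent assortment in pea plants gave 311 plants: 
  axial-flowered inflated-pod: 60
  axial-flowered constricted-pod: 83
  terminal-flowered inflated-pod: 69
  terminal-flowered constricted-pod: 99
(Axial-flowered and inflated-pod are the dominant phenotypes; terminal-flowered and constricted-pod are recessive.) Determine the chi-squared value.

11.199

A dihybrid testcross with independent assortment gives a 1:1:1:1 ratio.
The 1:1:1:1 ratio has 4 parts, so with N = 311 the expected counts are:
  axial-flowered inflated-pod: 311 × 1/4 = 77.75
  axial-flowered constricted-pod: 311 × 1/4 = 77.75
  terminal-flowered inflated-pod: 311 × 1/4 = 77.75
  terminal-flowered constricted-pod: 311 × 1/4 = 77.75
χ² = Σ (O − E)² / E
  axial-flowered inflated-pod: (60 − 77.75)² / 77.75 = 4.0523
  axial-flowered constricted-pod: (83 − 77.75)² / 77.75 = 0.3545
  terminal-flowered inflated-pod: (69 − 77.75)² / 77.75 = 0.9847
  terminal-flowered constricted-pod: (99 − 77.75)² / 77.75 = 5.8079
χ² = 4.0523 + 0.3545 + 0.9847 + 5.8079 = 11.1994 ≈ 11.199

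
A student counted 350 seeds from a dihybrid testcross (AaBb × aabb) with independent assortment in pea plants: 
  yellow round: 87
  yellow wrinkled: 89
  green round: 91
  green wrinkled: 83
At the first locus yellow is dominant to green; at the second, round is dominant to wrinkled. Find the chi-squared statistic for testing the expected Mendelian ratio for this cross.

A dihybrid testcross with independent assortment gives a 1:1:1:1 ratio.
Total ratio parts = 4. Expected numbers out of 350:
  yellow round: 350 × 1/4 = 87.5
  yellow wrinkled: 350 × 1/4 = 87.5
  green round: 350 × 1/4 = 87.5
  green wrinkled: 350 × 1/4 = 87.5
χ² = Σ (O − E)² / E
  yellow round: (87 − 87.5)² / 87.5 = 0.0029
  yellow wrinkled: (89 − 87.5)² / 87.5 = 0.0257
  green round: (91 − 87.5)² / 87.5 = 0.1400
  green wrinkled: (83 − 87.5)² / 87.5 = 0.2314
χ² = 0.0029 + 0.0257 + 0.1400 + 0.2314 = 0.400

0.400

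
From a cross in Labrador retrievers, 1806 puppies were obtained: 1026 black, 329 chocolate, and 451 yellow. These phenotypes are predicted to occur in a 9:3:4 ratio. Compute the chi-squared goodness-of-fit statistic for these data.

Expected counts for N = 1806 under a 9:3:4 ratio (total parts = 16):
  black: 1806 × 9/16 = 1015.875
  chocolate: 1806 × 3/16 = 338.625
  yellow: 1806 × 4/16 = 451.5
χ² = Σ (O − E)² / E
  black: (1026 − 1015.875)² / 1015.875 = 0.1009
  chocolate: (329 − 338.625)² / 338.625 = 0.2736
  yellow: (451 − 451.5)² / 451.5 = 0.0006
χ² = 0.1009 + 0.2736 + 0.0006 = 0.3751 ≈ 0.375

0.375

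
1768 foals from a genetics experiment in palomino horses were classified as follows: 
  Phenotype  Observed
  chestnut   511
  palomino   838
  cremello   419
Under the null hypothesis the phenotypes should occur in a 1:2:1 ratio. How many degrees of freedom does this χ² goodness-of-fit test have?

2

A goodness-of-fit test with 3 phenotype classes has df = 3 − 1 = 2.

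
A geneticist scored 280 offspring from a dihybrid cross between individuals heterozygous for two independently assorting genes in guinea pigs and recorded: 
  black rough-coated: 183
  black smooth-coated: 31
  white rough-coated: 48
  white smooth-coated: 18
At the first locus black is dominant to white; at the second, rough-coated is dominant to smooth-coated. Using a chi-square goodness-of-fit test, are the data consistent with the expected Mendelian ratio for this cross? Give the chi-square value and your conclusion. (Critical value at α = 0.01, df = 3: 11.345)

A dihybrid F₂ with independent assortment and complete dominance at both loci gives a 9:3:3:1 phenotypic ratio.
Total ratio parts = 16. Expected numbers out of 280:
  black rough-coated: 280 × 9/16 = 157.5
  black smooth-coated: 280 × 3/16 = 52.5
  white rough-coated: 280 × 3/16 = 52.5
  white smooth-coated: 280 × 1/16 = 17.5
χ² = Σ (O − E)² / E
  black rough-coated: (183 − 157.5)² / 157.5 = 4.1286
  black smooth-coated: (31 − 52.5)² / 52.5 = 8.8048
  white rough-coated: (48 − 52.5)² / 52.5 = 0.3857
  white smooth-coated: (18 − 17.5)² / 17.5 = 0.0143
χ² = 4.1286 + 8.8048 + 0.3857 + 0.0143 = 13.3334 ≈ 13.333
Degrees of freedom = 4 − 1 = 3; critical value at α = 0.01 is 11.345.
Since 13.333 > 11.345, we reject the null hypothesis — the data do not fit the 9:3:3:1 ratio.

13.333; not consistent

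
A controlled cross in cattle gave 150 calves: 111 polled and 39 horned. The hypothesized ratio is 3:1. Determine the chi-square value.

0.080

Under the 3:1 hypothesis (Σ ratio = 4, N = 150):
  polled: 150 × 3/4 = 112.5
  horned: 150 × 1/4 = 37.5
χ² = Σ (O − E)² / E
  polled: (111 − 112.5)² / 112.5 = 0.0200
  horned: (39 − 37.5)² / 37.5 = 0.0600
χ² = 0.0200 + 0.0600 = 0.080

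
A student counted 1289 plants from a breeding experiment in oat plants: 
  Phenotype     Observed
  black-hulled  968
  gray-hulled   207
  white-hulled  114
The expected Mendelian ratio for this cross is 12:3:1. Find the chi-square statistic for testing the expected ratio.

Total ratio parts = 16. Expected numbers out of 1289:
  black-hulled: 1289 × 12/16 = 966.75
  gray-hulled: 1289 × 3/16 = 241.6875
  white-hulled: 1289 × 1/16 = 80.5625
χ² = Σ (O − E)² / E
  black-hulled: (968 − 966.75)² / 966.75 = 0.0016
  gray-hulled: (207 − 241.6875)² / 241.6875 = 4.9784
  white-hulled: (114 − 80.5625)² / 80.5625 = 13.8782
χ² = 0.0016 + 4.9784 + 13.8782 = 18.8582 ≈ 18.858

18.858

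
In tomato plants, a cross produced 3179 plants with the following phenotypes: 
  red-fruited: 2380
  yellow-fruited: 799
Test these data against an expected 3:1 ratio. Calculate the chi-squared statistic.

0.030

Total ratio parts = 4. Expected numbers out of 3179:
  red-fruited: 3179 × 3/4 = 2384.25
  yellow-fruited: 3179 × 1/4 = 794.75
χ² = Σ (O − E)² / E
  red-fruited: (2380 − 2384.25)² / 2384.25 = 0.0076
  yellow-fruited: (799 − 794.75)² / 794.75 = 0.0227
χ² = 0.0076 + 0.0227 = 0.0303 ≈ 0.030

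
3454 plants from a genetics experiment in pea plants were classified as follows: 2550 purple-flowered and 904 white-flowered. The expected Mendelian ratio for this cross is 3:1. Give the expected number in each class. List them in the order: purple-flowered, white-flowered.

Expected counts for N = 3454 under a 3:1 ratio (total parts = 4):
  purple-flowered: 3454 × 3/4 = 2590.5
  white-flowered: 3454 × 1/4 = 863.5

2590.5, 863.5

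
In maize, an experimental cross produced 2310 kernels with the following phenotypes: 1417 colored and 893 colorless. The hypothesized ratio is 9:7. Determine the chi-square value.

Expected counts for N = 2310 under a 9:7 ratio (total parts = 16):
  colored: 2310 × 9/16 = 1299.375
  colorless: 2310 × 7/16 = 1010.625
χ² = Σ (O − E)² / E
  colored: (1417 − 1299.375)² / 1299.375 = 10.6479
  colorless: (893 − 1010.625)² / 1010.625 = 13.6902
χ² = 10.6479 + 13.6902 = 24.3381 ≈ 24.338

24.338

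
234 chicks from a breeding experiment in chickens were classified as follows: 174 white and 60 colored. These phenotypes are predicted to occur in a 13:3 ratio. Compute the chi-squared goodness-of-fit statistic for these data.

Under the 13:3 hypothesis (Σ ratio = 16, N = 234):
  white: 234 × 13/16 = 190.125
  colored: 234 × 3/16 = 43.875
χ² = Σ (O − E)² / E
  white: (174 − 190.125)² / 190.125 = 1.3676
  colored: (60 − 43.875)² / 43.875 = 5.9263
χ² = 1.3676 + 5.9263 = 7.2939 ≈ 7.294

7.294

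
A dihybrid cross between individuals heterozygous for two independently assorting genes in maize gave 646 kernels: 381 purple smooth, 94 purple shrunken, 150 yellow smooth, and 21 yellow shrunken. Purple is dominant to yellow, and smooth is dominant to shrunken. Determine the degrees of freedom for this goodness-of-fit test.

A dihybrid F₂ with independent assortment and complete dominance at both loci gives a 9:3:3:1 phenotypic ratio.
A goodness-of-fit test with 4 phenotype classes has df = 4 − 1 = 3.

3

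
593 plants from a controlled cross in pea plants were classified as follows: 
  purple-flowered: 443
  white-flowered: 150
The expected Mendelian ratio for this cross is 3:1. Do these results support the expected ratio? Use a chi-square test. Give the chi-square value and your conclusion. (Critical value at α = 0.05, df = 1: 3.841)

Expected counts for N = 593 under a 3:1 ratio (total parts = 4):
  purple-flowered: 593 × 3/4 = 444.75
  white-flowered: 593 × 1/4 = 148.25
χ² = Σ (O − E)² / E
  purple-flowered: (443 − 444.75)² / 444.75 = 0.0069
  white-flowered: (150 − 148.25)² / 148.25 = 0.0207
χ² = 0.0069 + 0.0207 = 0.0276 ≈ 0.028
Degrees of freedom = 2 − 1 = 1; critical value at α = 0.05 is 3.841.
Since 0.028 < 3.841, we fail to reject the null hypothesis — the data are consistent with the 3:1 ratio.

0.028; consistent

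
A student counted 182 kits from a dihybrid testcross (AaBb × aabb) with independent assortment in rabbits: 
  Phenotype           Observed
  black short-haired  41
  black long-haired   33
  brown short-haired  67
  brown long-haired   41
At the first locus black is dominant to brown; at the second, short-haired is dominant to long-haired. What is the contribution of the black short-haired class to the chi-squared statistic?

A dihybrid testcross with independent assortment gives a 1:1:1:1 ratio.
The 1:1:1:1 ratio has 4 parts, so with N = 182 the expected counts are:
  black short-haired: 182 × 1/4 = 45.5
  black long-haired: 182 × 1/4 = 45.5
  brown short-haired: 182 × 1/4 = 45.5
  brown long-haired: 182 × 1/4 = 45.5
Contribution of black short-haired: (41 − 45.5)² / 45.5 = 0.4451

0.445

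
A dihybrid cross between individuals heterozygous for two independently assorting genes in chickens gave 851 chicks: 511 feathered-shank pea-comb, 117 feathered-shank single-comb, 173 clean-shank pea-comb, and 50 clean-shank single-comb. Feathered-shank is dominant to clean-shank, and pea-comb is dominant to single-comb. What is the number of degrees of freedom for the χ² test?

A dihybrid F₂ with independent assortment and complete dominance at both loci gives a 9:3:3:1 phenotypic ratio.
A goodness-of-fit test with 4 phenotype classes has df = 4 − 1 = 3.

3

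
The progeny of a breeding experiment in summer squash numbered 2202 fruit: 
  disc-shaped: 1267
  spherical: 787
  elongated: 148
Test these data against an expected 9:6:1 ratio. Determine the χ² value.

The 9:6:1 ratio has 16 parts, so with N = 2202 the expected counts are:
  disc-shaped: 2202 × 9/16 = 1238.625
  spherical: 2202 × 6/16 = 825.75
  elongated: 2202 × 1/16 = 137.625
χ² = Σ (O − E)² / E
  disc-shaped: (1267 − 1238.625)² / 1238.625 = 0.6500
  spherical: (787 − 825.75)² / 825.75 = 1.8184
  elongated: (148 − 137.625)² / 137.625 = 0.7821
χ² = 0.6500 + 1.8184 + 0.7821 = 3.2505 ≈ 3.251

3.251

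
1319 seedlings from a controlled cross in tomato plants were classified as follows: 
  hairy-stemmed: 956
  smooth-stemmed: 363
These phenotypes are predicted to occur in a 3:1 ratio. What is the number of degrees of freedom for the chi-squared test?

A goodness-of-fit test with 2 phenotype classes has df = 2 − 1 = 1.

1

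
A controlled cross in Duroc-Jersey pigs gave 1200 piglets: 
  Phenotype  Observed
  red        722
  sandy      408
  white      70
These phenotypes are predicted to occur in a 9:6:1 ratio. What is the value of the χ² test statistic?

Expected counts for N = 1200 under a 9:6:1 ratio (total parts = 16):
  red: 1200 × 9/16 = 675
  sandy: 1200 × 6/16 = 450
  white: 1200 × 1/16 = 75
χ² = Σ (O − E)² / E
  red: (722 − 675)² / 675 = 3.2726
  sandy: (408 − 450)² / 450 = 3.9200
  white: (70 − 75)² / 75 = 0.3333
χ² = 3.2726 + 3.9200 + 0.3333 = 7.5259 ≈ 7.526

7.526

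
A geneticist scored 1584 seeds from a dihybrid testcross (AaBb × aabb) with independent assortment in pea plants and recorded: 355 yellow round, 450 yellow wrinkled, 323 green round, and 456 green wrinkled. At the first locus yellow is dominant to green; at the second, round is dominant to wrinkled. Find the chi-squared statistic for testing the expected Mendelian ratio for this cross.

34.157

A dihybrid testcross with independent assortment gives a 1:1:1:1 ratio.
Total ratio parts = 4. Expected numbers out of 1584:
  yellow round: 1584 × 1/4 = 396
  yellow wrinkled: 1584 × 1/4 = 396
  green round: 1584 × 1/4 = 396
  green wrinkled: 1584 × 1/4 = 396
χ² = Σ (O − E)² / E
  yellow round: (355 − 396)² / 396 = 4.2449
  yellow wrinkled: (450 − 396)² / 396 = 7.3636
  green round: (323 − 396)² / 396 = 13.4571
  green wrinkled: (456 − 396)² / 396 = 9.0909
χ² = 4.2449 + 7.3636 + 13.4571 + 9.0909 = 34.1565 ≈ 34.157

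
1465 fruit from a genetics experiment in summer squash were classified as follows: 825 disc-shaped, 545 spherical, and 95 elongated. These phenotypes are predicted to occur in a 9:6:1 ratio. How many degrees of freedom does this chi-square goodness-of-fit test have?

2

A goodness-of-fit test with 3 phenotype classes has df = 3 − 1 = 2.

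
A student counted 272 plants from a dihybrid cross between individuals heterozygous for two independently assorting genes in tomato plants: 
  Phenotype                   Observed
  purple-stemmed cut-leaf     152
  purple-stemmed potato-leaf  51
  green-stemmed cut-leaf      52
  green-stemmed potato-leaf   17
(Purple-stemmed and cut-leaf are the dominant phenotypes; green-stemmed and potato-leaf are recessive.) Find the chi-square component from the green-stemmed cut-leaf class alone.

A dihybrid F₂ with independent assortment and complete dominance at both loci gives a 9:3:3:1 phenotypic ratio.
The 9:3:3:1 ratio has 16 parts, so with N = 272 the expected counts are:
  purple-stemmed cut-leaf: 272 × 9/16 = 153
  purple-stemmed potato-leaf: 272 × 3/16 = 51
  green-stemmed cut-leaf: 272 × 3/16 = 51
  green-stemmed potato-leaf: 272 × 1/16 = 17
Contribution of green-stemmed cut-leaf: (52 − 51)² / 51 = 0.0196

0.020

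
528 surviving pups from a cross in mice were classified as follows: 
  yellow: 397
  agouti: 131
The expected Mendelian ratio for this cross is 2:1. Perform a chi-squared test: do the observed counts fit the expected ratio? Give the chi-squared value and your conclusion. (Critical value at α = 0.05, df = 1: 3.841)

17.259; not consistent

Total ratio parts = 3. Expected numbers out of 528:
  yellow: 528 × 2/3 = 352
  agouti: 528 × 1/3 = 176
χ² = Σ (O − E)² / E
  yellow: (397 − 352)² / 352 = 5.7528
  agouti: (131 − 176)² / 176 = 11.5057
χ² = 5.7528 + 11.5057 = 17.2585 ≈ 17.259
Degrees of freedom = 2 − 1 = 1; critical value at α = 0.05 is 3.841.
Since 17.259 > 3.841, we reject the null hypothesis — the data do not fit the 2:1 ratio.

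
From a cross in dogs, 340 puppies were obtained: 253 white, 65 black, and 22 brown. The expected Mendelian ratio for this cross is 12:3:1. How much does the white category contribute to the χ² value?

Under the 12:3:1 hypothesis (Σ ratio = 16, N = 340):
  white: 340 × 12/16 = 255
  black: 340 × 3/16 = 63.75
  brown: 340 × 1/16 = 21.25
Contribution of white: (253 − 255)² / 255 = 0.0157

0.016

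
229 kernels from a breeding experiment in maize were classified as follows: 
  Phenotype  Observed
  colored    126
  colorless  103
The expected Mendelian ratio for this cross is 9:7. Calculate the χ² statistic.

The 9:7 ratio has 16 parts, so with N = 229 the expected counts are:
  colored: 229 × 9/16 = 128.8125
  colorless: 229 × 7/16 = 100.1875
χ² = Σ (O − E)² / E
  colored: (126 − 128.8125)² / 128.8125 = 0.0614
  colorless: (103 − 100.1875)² / 100.1875 = 0.0790
χ² = 0.0614 + 0.0790 = 0.1404 ≈ 0.140

0.140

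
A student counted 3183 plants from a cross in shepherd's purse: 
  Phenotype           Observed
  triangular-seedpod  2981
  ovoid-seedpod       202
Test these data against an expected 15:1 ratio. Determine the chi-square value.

0.050

The 15:1 ratio has 16 parts, so with N = 3183 the expected counts are:
  triangular-seedpod: 3183 × 15/16 = 2984.0625
  ovoid-seedpod: 3183 × 1/16 = 198.9375
χ² = Σ (O − E)² / E
  triangular-seedpod: (2981 − 2984.0625)² / 2984.0625 = 0.0031
  ovoid-seedpod: (202 − 198.9375)² / 198.9375 = 0.0471
χ² = 0.0031 + 0.0471 = 0.0502 ≈ 0.050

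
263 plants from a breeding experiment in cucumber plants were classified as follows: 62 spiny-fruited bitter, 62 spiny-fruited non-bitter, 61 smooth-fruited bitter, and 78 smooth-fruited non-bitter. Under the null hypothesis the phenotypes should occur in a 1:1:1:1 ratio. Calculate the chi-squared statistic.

Total ratio parts = 4. Expected numbers out of 263:
  spiny-fruited bitter: 263 × 1/4 = 65.75
  spiny-fruited non-bitter: 263 × 1/4 = 65.75
  smooth-fruited bitter: 263 × 1/4 = 65.75
  smooth-fruited non-bitter: 263 × 1/4 = 65.75
χ² = Σ (O − E)² / E
  spiny-fruited bitter: (62 − 65.75)² / 65.75 = 0.2139
  spiny-fruited non-bitter: (62 − 65.75)² / 65.75 = 0.2139
  smooth-fruited bitter: (61 − 65.75)² / 65.75 = 0.3432
  smooth-fruited non-bitter: (78 − 65.75)² / 65.75 = 2.2823
χ² = 0.2139 + 0.2139 + 0.3432 + 2.2823 = 3.0533 ≈ 3.053

3.053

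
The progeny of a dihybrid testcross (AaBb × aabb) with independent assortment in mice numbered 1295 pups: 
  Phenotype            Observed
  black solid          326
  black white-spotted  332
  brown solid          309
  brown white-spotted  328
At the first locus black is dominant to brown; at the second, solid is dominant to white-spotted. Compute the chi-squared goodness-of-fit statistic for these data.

A dihybrid testcross with independent assortment gives a 1:1:1:1 ratio.
Total ratio parts = 4. Expected numbers out of 1295:
  black solid: 1295 × 1/4 = 323.75
  black white-spotted: 1295 × 1/4 = 323.75
  brown solid: 1295 × 1/4 = 323.75
  brown white-spotted: 1295 × 1/4 = 323.75
χ² = Σ (O − E)² / E
  black solid: (326 − 323.75)² / 323.75 = 0.0156
  black white-spotted: (332 − 323.75)² / 323.75 = 0.2102
  brown solid: (309 − 323.75)² / 323.75 = 0.6720
  brown white-spotted: (328 − 323.75)² / 323.75 = 0.0558
χ² = 0.0156 + 0.2102 + 0.6720 + 0.0558 = 0.9536 ≈ 0.954

0.954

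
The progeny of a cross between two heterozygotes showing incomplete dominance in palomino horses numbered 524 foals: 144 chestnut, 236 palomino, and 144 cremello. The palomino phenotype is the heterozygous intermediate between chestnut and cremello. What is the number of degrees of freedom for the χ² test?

2

With incomplete dominance, a heterozygote × heterozygote cross gives a 1:2:1 phenotypic ratio.
A goodness-of-fit test with 3 phenotype classes has df = 3 − 1 = 2.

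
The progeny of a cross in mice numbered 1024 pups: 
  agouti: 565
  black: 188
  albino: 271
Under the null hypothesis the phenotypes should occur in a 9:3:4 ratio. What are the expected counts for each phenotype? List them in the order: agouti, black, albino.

Expected counts for N = 1024 under a 9:3:4 ratio (total parts = 16):
  agouti: 1024 × 9/16 = 576
  black: 1024 × 3/16 = 192
  albino: 1024 × 4/16 = 256

576, 192, 256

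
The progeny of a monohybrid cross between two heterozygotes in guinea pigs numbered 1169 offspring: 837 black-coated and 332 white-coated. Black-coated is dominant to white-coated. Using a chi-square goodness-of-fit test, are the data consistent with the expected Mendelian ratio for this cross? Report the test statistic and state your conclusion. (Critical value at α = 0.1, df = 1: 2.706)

For a monohybrid cross between heterozygotes with complete dominance, the expected phenotypic ratio is 3:1.
The 3:1 ratio has 4 parts, so with N = 1169 the expected counts are:
  black-coated: 1169 × 3/4 = 876.75
  white-coated: 1169 × 1/4 = 292.25
χ² = Σ (O − E)² / E
  black-coated: (837 − 876.75)² / 876.75 = 1.8022
  white-coated: (332 − 292.25)² / 292.25 = 5.4065
χ² = 1.8022 + 5.4065 = 7.2087 ≈ 7.209
Degrees of freedom = 2 − 1 = 1; critical value at α = 0.1 is 2.706.
Since 7.209 > 2.706, we reject the null hypothesis — the data do not fit the 3:1 ratio.

7.209; not consistent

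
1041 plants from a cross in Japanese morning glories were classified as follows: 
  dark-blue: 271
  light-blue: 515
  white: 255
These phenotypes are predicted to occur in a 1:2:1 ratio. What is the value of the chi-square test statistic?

0.608

The 1:2:1 ratio has 4 parts, so with N = 1041 the expected counts are:
  dark-blue: 1041 × 1/4 = 260.25
  light-blue: 1041 × 2/4 = 520.5
  white: 1041 × 1/4 = 260.25
χ² = Σ (O − E)² / E
  dark-blue: (271 − 260.25)² / 260.25 = 0.4440
  light-blue: (515 − 520.5)² / 520.5 = 0.0581
  white: (255 − 260.25)² / 260.25 = 0.1059
χ² = 0.4440 + 0.0581 + 0.1059 = 0.608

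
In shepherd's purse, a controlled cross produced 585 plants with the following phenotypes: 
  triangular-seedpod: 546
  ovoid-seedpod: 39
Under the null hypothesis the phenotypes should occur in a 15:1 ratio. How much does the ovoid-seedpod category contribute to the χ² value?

Under the 15:1 hypothesis (Σ ratio = 16, N = 585):
  triangular-seedpod: 585 × 15/16 = 548.4375
  ovoid-seedpod: 585 × 1/16 = 36.5625
Contribution of ovoid-seedpod: (39 − 36.5625)² / 36.5625 = 0.1625

0.163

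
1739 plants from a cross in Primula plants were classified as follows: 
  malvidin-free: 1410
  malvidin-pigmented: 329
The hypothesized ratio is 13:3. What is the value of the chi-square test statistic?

0.033

Expected counts for N = 1739 under a 13:3 ratio (total parts = 16):
  malvidin-free: 1739 × 13/16 = 1412.9375
  malvidin-pigmented: 1739 × 3/16 = 326.0625
χ² = Σ (O − E)² / E
  malvidin-free: (1410 − 1412.9375)² / 1412.9375 = 0.0061
  malvidin-pigmented: (329 − 326.0625)² / 326.0625 = 0.0265
χ² = 0.0061 + 0.0265 = 0.0326 ≈ 0.033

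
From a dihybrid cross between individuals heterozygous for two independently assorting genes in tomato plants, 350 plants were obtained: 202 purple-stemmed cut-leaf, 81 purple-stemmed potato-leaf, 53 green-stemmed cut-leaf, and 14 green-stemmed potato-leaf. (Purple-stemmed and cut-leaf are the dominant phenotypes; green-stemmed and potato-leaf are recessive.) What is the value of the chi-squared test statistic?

A dihybrid F₂ with independent assortment and complete dominance at both loci gives a 9:3:3:1 phenotypic ratio.
Expected counts for N = 350 under a 9:3:3:1 ratio (total parts = 16):
  purple-stemmed cut-leaf: 350 × 9/16 = 196.875
  purple-stemmed potato-leaf: 350 × 3/16 = 65.625
  green-stemmed cut-leaf: 350 × 3/16 = 65.625
  green-stemmed potato-leaf: 350 × 1/16 = 21.875
χ² = Σ (O − E)² / E
  purple-stemmed cut-leaf: (202 − 196.875)² / 196.875 = 0.1334
  purple-stemmed potato-leaf: (81 − 65.625)² / 65.625 = 3.6021
  green-stemmed cut-leaf: (53 − 65.625)² / 65.625 = 2.4288
  green-stemmed potato-leaf: (14 − 21.875)² / 21.875 = 2.8350
χ² = 0.1334 + 3.6021 + 2.4288 + 2.8350 = 8.9993 ≈ 8.999

8.999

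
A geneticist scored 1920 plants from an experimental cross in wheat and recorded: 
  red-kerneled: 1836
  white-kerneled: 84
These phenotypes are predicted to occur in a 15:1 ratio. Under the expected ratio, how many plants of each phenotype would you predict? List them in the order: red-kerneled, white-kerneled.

Under the 15:1 hypothesis (Σ ratio = 16, N = 1920):
  red-kerneled: 1920 × 15/16 = 1800
  white-kerneled: 1920 × 1/16 = 120

1800, 120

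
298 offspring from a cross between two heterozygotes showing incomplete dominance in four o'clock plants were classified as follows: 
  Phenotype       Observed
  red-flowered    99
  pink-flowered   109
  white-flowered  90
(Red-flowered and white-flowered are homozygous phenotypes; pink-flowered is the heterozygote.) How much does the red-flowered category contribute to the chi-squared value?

8.057

With incomplete dominance, a heterozygote × heterozygote cross gives a 1:2:1 phenotypic ratio.
The 1:2:1 ratio has 4 parts, so with N = 298 the expected counts are:
  red-flowered: 298 × 1/4 = 74.5
  pink-flowered: 298 × 2/4 = 149
  white-flowered: 298 × 1/4 = 74.5
Contribution of red-flowered: (99 − 74.5)² / 74.5 = 8.0570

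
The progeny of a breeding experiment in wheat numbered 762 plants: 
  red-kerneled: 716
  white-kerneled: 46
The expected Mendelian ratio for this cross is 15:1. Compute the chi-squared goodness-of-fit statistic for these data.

Under the 15:1 hypothesis (Σ ratio = 16, N = 762):
  red-kerneled: 762 × 15/16 = 714.375
  white-kerneled: 762 × 1/16 = 47.625
χ² = Σ (O − E)² / E
  red-kerneled: (716 − 714.375)² / 714.375 = 0.0037
  white-kerneled: (46 − 47.625)² / 47.625 = 0.0554
χ² = 0.0037 + 0.0554 = 0.0591 ≈ 0.059

0.059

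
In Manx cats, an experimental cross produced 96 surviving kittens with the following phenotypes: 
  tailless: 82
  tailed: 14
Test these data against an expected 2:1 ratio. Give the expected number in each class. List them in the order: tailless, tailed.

Under the 2:1 hypothesis (Σ ratio = 3, N = 96):
  tailless: 96 × 2/3 = 64
  tailed: 96 × 1/3 = 32

64, 32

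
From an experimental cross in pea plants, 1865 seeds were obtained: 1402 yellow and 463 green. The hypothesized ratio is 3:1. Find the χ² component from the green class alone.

Total ratio parts = 4. Expected numbers out of 1865:
  yellow: 1865 × 3/4 = 1398.75
  green: 1865 × 1/4 = 466.25
Contribution of green: (463 − 466.25)² / 466.25 = 0.0227

0.023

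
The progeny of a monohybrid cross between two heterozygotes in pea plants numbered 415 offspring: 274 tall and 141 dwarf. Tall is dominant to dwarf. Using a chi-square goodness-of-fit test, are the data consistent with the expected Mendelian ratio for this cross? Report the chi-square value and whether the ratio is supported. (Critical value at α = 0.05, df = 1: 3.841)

17.832; not consistent

For a monohybrid cross between heterozygotes with complete dominance, the expected phenotypic ratio is 3:1.
Under the 3:1 hypothesis (Σ ratio = 4, N = 415):
  tall: 415 × 3/4 = 311.25
  dwarf: 415 × 1/4 = 103.75
χ² = Σ (O − E)² / E
  tall: (274 − 311.25)² / 311.25 = 4.4580
  dwarf: (141 − 103.75)² / 103.75 = 13.3741
χ² = 4.4580 + 13.3741 = 17.8321 ≈ 17.832
Degrees of freedom = 2 − 1 = 1; critical value at α = 0.05 is 3.841.
Since 17.832 > 3.841, we reject the null hypothesis — the data do not fit the 3:1 ratio.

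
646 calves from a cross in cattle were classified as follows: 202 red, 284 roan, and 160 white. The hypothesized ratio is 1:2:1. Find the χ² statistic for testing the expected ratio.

The 1:2:1 ratio has 4 parts, so with N = 646 the expected counts are:
  red: 646 × 1/4 = 161.5
  roan: 646 × 2/4 = 323
  white: 646 × 1/4 = 161.5
χ² = Σ (O − E)² / E
  red: (202 − 161.5)² / 161.5 = 10.1563
  roan: (284 − 323)² / 323 = 4.7090
  white: (160 − 161.5)² / 161.5 = 0.0139
χ² = 10.1563 + 4.7090 + 0.0139 = 14.8792 ≈ 14.879

14.879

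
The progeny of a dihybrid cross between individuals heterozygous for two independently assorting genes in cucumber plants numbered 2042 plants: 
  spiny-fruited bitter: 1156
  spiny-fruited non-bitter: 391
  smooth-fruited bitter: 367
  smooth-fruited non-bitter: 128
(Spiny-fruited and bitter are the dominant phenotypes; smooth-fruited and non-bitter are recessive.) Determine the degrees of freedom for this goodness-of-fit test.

3

A dihybrid F₂ with independent assortment and complete dominance at both loci gives a 9:3:3:1 phenotypic ratio.
A goodness-of-fit test with 4 phenotype classes has df = 4 − 1 = 3.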